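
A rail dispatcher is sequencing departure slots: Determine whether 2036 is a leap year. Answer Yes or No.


Year: 2036
Divisible by 4? 2036 / 4 = 509.0 -> Yes
Divisible by 100? 2036 / 100 = 20.36 -> No
Divisible by 4 but not 100, so it IS a leap year

Yes


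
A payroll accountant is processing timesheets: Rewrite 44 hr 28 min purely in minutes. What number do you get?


Hours: 44
Extra minutes: 28
Minutes per hour: 60
Hours to minutes: 44 x 60 = 2640
Total: 2640 + 28 = 2668

2668


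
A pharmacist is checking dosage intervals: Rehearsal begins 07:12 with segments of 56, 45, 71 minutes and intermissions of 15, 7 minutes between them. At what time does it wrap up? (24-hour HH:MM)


Start: 07:12 = 432 min from midnight
  after task 1 (56 min): 08:08
  after break (15 min): 08:23
  after task 2 (45 min): 09:08
  after break (7 min): 09:15
  after task 3 (71 min): 10:26
Total elapsed: 194 minutes
End time: 10:26

10:26


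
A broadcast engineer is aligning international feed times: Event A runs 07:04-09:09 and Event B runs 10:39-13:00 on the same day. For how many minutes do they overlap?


Interval A: [424, 549] minutes from midnight
Interval B: [639, 780] minutes from midnight
Overlap start = max(424, 639) = 639
Overlap end = min(549, 780) = 549
End <= start, so the intervals do not overlap: 0 minutes

0


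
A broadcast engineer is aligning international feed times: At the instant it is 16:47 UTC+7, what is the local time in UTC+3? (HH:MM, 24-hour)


Local time: 16:47 at UTC+7 (offset 7h)
Target zone: UTC+3 (offset 3h)
Difference: 3 - (7) = -4 hours
Calculation: 16 + (-4) = 12
Result: 12:47

12:47


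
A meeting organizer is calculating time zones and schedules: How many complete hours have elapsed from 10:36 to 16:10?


Start: 10:36
End: 16:10
Hour difference: 16 - 10 = 6 hours
Minute difference: 10 - 36 = -26 minutes
Total minutes: 334
Complete hours: 334 / 60 = 5 (remainder 34)

5


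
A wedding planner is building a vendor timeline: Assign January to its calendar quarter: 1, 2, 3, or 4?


Month: January (month 1)
Q1: January-March (months 1-3)
Q2: April-June (months 4-6)
Q3: July-September (months 7-9)
Q4: October-December (months 10-12)
Month 1 falls in Q1

1


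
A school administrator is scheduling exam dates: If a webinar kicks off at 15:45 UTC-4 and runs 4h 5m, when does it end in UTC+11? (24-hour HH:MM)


Start: 15:45 in UTC-4
Step 1 - add duration:
  minutes: 45 + 5 = 50
  hours: 15 + 4 + 0 = 19
  end in UTC-4: 19:50
Step 2 - convert UTC-4 -> UTC+11:
  offset difference: 11 - (-4) = 15 hours
  19 + (15) = 34 -> mod 24 = 10
Result: 10:50 in UTC+11

10:50


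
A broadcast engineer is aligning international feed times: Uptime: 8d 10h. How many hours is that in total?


Days: 8
Extra hours: 10
Hours per day: 24
Days to hours: 8 x 24 = 192
Total: 192 + 10 = 202

202


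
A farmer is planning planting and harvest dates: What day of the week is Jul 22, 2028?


Date: 2028-07-22
January 1, 2028 is a Saturday
Day of year: 204
Offset from Jan 1: 203 days
203 mod 7 = 0
Result: Saturday

Saturday


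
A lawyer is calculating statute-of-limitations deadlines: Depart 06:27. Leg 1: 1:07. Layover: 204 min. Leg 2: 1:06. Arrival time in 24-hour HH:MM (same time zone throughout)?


Depart: 06:27
Leg 1: +67 min -> 07:34
Layover: +204 min -> 10:58
Leg 2: +66 min -> 12:04
Total travel: 337 minutes = 5h 37m
Arrival: 12:04

12:04


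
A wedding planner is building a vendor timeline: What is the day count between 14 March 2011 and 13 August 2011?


Start date: 2011-03-14
End date: 2011-08-13
Mar 2011: +18 days
Apr 2011: +30 days
May 2011: +31 days
... (3 more months)
Total: 152 days

152


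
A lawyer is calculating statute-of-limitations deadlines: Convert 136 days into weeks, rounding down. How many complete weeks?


Total days: 136
Days per week: 7
Division: 136 / 7 = 19 remainder 3
Complete weeks: 19
Remaining days: 3

19


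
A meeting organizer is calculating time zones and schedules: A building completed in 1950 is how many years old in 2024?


Birth year: 1950
Current year: 2024
Age = current year - birth year
Age = 2024 - 1950 = 74

74


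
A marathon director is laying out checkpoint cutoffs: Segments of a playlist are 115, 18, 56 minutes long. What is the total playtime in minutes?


Durations: 115, 18, 56
Running sum: 115
+ 18 = 133
+ 56 = 189
Total duration: 189 minutes
That is 3 hours and 9 minutes

189


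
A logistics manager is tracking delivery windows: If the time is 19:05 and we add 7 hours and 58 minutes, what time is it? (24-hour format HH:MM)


Start time: 19:05
Adding: 7 hours 58 minutes
Minutes: 5 + 58 = 63
Minute overflow: 63 >= 60, so carry 1 hour, minutes = 3
Hours: 19 + 7 + 1 = 27
Hour wraparound: 27 mod 24 = 3
Result: 03:03

03:03


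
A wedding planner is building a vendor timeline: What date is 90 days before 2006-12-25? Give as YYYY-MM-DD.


Start: 2006-12-25
Subtracting 90 days
Days already passed in December: 25
After going back through December: 65 more days to subtract
November 2006: 30 days, 35 remaining
October 2006: 31 days, 4 remaining
September 2006 has 30 days, need 4
Result: 2006-09-26

2006-09-26


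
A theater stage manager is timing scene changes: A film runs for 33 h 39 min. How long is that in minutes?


Hours: 33
Minutes: 39
Convert hours to minutes: 33 x 60 = 1980
Add remaining minutes: 1980 + 39 = 2019

2019


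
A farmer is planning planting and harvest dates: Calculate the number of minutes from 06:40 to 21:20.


Start time: 06:40 = 400 minutes from midnight
End time: 21:20 = 1280 minutes from midnight
Difference: 1280 - 400 = 880 minutes
That is 14 hours and 40 minutes

880


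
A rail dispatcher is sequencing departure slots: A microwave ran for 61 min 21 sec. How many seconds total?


Minutes: 61
Extra seconds: 21
Seconds per minute: 60
Minutes to seconds: 61 x 60 = 3660
Total: 3660 + 21 = 3681

3681


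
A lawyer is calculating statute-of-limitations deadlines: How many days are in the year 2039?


Year: 2039
Check leap year rules:
Divisible by 4? No
2039 is not a leap year
Days: 365

365


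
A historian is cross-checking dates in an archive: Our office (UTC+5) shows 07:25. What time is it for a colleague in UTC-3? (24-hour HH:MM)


Local time: 07:25 at UTC+5 (offset 5h)
Target zone: UTC-3 (offset -3h)
Difference: -3 - (5) = -8 hours
Calculation: 7 + (-8) = -1
Wraparound: (-1) mod 24 = 23
Result: 23:25

23:25


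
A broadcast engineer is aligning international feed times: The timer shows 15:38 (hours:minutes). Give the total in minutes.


Hours: 15
Minutes: 38
Convert hours to minutes: 15 x 60 = 900
Add remaining minutes: 900 + 38 = 938

938


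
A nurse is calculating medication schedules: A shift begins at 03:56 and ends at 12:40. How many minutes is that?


Start time: 03:56 = 236 minutes from midnight
End time: 12:40 = 760 minutes from midnight
Difference: 760 - 236 = 524 minutes
That is 8 hours and 44 minutes

524


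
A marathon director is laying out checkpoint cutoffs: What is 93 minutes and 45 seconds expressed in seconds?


Minutes: 93
Extra seconds: 45
Seconds per minute: 60
Minutes to seconds: 93 x 60 = 5580
Total: 5580 + 45 = 5625

5625


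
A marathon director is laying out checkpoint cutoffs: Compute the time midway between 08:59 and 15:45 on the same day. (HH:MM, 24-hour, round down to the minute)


Start time: 08:59 = 539 minutes from midnight
End time: 15:45 = 945 minutes from midnight
Sum: 539 + 945 = 1484
Midpoint: 1484 / 2 = 742 minutes
Convert: 742 / 60 = 12 hours, 22 minutes
Result: 12:22

12:22


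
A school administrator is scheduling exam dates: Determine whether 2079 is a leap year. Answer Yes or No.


Year: 2079
Divisible by 4? 2079 / 4 = 519.75 -> No
Not divisible by 4, so NOT a leap year

No


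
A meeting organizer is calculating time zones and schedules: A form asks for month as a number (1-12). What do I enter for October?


Calendar month order:
9. September
10. October <--
11. November
October is month number 10

10


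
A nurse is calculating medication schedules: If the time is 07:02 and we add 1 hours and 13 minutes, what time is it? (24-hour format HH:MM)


Start time: 07:02
Adding: 1 hours 13 minutes
Minutes: 2 + 13 = 15
Hours: 7 + 1 + 0 = 8
Result: 08:15

08:15


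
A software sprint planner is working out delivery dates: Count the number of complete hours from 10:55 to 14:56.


Start: 10:55
End: 14:56
Hour difference: 14 - 10 = 4 hours
Minute difference: 56 - 55 = 1 minutes
Total minutes: 241
Complete hours: 241 / 60 = 4 (remainder 1)

4


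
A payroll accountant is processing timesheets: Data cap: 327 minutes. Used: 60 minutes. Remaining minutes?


Total budget: 327 minutes
Time used: 60 minutes
Remaining: 327 - 60 = 267 minutes
Percent used: 18.3%
Percent remaining: 81.7%

267


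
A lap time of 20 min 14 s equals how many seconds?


Minutes: 20
Seconds: 14
Convert minutes to seconds: 20 x 60 = 1200
Add remaining seconds: 1200 + 14 = 1214

1214


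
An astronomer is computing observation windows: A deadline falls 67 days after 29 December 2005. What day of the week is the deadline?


Start: 2005-12-29 (Thursday)
Step 1 - find target date: add 67 days
  2005-12-29 + 67 days = 2006-03-06
Step 2 - day of week:
  67 mod 7 = 4
  Thursday + 4 days -> Monday
Result: Monday (2006-03-06)

Monday


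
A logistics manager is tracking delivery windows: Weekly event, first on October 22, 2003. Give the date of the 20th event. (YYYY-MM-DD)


First occurrence: 2003-10-22 (occurrence 1)
Each occurrence is 7 days after the previous.
Occurrence 20 is 19 weeks after the first.
19 weeks = 133 days
2003-10-22 + 133 days = 2004-03-03

2004-03-03


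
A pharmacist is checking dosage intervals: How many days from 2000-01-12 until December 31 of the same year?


Start: January 12, 2000
End: December 31, 2000
Days left in January: 19
February: 29
March: 31
April: 30
May: 31
... plus remaining months
Sum of remaining months: 335
Total: 19 + 335 = 354

354


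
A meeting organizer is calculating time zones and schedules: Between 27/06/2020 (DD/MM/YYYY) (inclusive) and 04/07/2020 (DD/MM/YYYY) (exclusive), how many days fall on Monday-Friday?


Start: 2020-06-27 (Saturday)
End (exclusive): 2020-07-04 (Saturday)
Total calendar days: 7
Full weeks: 7 // 7 = 1 -> 5 weekdays
Remaining 0 days starting on Saturday:
Total business days: 5 + 0 = 5

5


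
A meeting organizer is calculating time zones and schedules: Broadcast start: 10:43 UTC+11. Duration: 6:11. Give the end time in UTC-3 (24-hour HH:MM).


Start: 10:43 in UTC+11
Step 1 - add duration:
  minutes: 43 + 11 = 54
  hours: 10 + 6 + 0 = 16
  end in UTC+11: 16:54
Step 2 - convert UTC+11 -> UTC-3:
  offset difference: -3 - (11) = -14 hours
  16 + (-14) = 2 -> mod 24 = 2
Result: 02:54 in UTC-3

02:54


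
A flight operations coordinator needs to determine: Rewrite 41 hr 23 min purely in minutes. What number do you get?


Hours: 41
Extra minutes: 23
Minutes per hour: 60
Hours to minutes: 41 x 60 = 2460
Total: 2460 + 23 = 2483

2483


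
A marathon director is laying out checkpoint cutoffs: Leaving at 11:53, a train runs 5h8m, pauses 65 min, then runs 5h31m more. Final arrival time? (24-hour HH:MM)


Depart: 11:53
Leg 1: +308 min -> 17:01
Layover: +65 min -> 18:06
Leg 2: +331 min -> 23:37
Total travel: 704 minutes = 11h 44m
Arrival: 23:37

23:37


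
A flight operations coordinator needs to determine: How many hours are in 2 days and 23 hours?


Days: 2
Extra hours: 23
Hours per day: 24
Days to hours: 2 x 24 = 48
Total: 48 + 23 = 71

71


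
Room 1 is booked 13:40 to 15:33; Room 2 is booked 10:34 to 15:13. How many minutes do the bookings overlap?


Interval A: [820, 933] minutes from midnight
Interval B: [634, 913] minutes from midnight
Overlap start = max(820, 634) = 820
Overlap end = min(933, 913) = 913
Overlap = 913 - 820 = 93 minutes

93


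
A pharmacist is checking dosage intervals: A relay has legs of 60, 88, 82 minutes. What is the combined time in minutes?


Durations: 60, 88, 82
Running sum: 60
+ 88 = 148
+ 82 = 230
Total duration: 230 minutes
That is 3 hours and 50 minutes

230


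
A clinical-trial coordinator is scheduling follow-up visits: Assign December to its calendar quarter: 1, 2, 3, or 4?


Month: December (month 12)
Q1: January-March (months 1-3)
Q2: April-June (months 4-6)
Q3: July-September (months 7-9)
Q4: October-December (months 10-12)
Month 12 falls in Q4

4


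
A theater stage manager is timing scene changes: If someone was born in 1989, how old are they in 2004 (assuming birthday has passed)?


Birth year: 1989
Current year: 2004
Age = current year - birth year
Age = 2004 - 1989 = 15

15


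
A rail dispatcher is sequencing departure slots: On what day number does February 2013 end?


Month: February
Year: 2013
2013 is not a leap year
February has 28 days
Total: 28 days

28


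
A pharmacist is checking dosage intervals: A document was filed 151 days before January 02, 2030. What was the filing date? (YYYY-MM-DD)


Start: 2030-01-02
Subtracting 151 days
Days already passed in January: 2
After going back through January: 149 more days to subtract
December 2029: 31 days, 118 remaining
November 2029: 30 days, 88 remaining
October 2029: 31 days, 57 remaining
September 2029: 30 days, 27 remaining
Result: 2029-08-04

2029-08-04


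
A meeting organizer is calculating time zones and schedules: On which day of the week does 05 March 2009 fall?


Date: 2009-03-05
January 1, 2009 is a Thursday
Day of year: 64
Offset from Jan 1: 63 days
63 mod 7 = 0
Result: Thursday

Thursday


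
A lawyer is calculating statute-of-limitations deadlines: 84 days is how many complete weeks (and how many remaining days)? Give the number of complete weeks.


Total days: 84
Days per week: 7
Division: 84 / 7 = 12 remainder 0
Complete weeks: 12
Remaining days: 0

12


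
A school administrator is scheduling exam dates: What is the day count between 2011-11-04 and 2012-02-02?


Start date: 2011-11-04
End date: 2012-02-02
Nov 2011: +27 days
Dec 2011: +31 days
Jan 2012: +31 days
Feb 2012: +1 days
Total: 90 days

90


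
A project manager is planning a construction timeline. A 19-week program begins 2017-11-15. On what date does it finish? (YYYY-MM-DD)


Start: 2017-11-15
Weeks to add: 19
Convert to days: 19 x 7 = 133 days
Add 133 days to 2017-11-15
Result: 2018-03-28

2018-03-28


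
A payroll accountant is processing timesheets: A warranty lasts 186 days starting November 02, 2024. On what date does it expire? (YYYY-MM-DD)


Start: 2024-11-02
Adding 186 days
Days remaining in November: 28
After November: 158 days still to add
December 2024: 31 days, 127 remaining
January 2025: 31 days, 96 remaining
February 2025: 28 days, 68 remaining
March 2025: 31 days, 37 remaining
Result: 2025-05-07

2025-05-07


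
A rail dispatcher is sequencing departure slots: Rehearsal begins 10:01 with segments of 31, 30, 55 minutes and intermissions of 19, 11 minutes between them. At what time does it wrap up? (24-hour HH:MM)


Start: 10:01 = 601 min from midnight
  after task 1 (31 min): 10:32
  after break (19 min): 10:51
  after task 2 (30 min): 11:21
  after break (11 min): 11:32
  after task 3 (55 min): 12:27
Total elapsed: 146 minutes
End time: 12:27

12:27


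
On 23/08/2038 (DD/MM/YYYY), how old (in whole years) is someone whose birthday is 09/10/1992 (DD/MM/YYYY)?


Birth: 1992-10-09
Reference: 2038-08-23
Year difference: 2038 - 1992 = 46
Has birthday (10-09) occurred by 08-23? No
Birthday not yet reached this year -> subtract 1
Age in full years: 45

45


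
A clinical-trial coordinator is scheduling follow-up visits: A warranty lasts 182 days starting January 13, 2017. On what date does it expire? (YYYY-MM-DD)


Start: 2017-01-13
Adding 182 days
Days remaining in January: 18
After January: 164 days still to add
February 2017: 28 days, 136 remaining
March 2017: 31 days, 105 remaining
April 2017: 30 days, 75 remaining
May 2017: 31 days, 44 remaining
Result: 2017-07-14

2017-07-14


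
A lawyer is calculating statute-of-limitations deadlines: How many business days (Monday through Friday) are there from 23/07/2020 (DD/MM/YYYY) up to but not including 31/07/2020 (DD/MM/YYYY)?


Start: 2020-07-23 (Thursday)
End (exclusive): 2020-07-31 (Friday)
Total calendar days: 8
Full weeks: 8 // 7 = 1 -> 5 weekdays
Remaining 1 days starting on Thursday:
  Thu(w) -> 1 weekdays
Total business days: 5 + 1 = 6

6


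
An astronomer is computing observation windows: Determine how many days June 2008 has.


Month: June
Year: 2008
June is a 30-day month
Total: 30 days

30


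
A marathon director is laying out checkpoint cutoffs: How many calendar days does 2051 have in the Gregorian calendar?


Year: 2051
Check leap year rules:
Divisible by 4? No
2051 is not a leap year
Days: 365

365


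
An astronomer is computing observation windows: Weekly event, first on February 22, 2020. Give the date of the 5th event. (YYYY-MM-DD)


First occurrence: 2020-02-22 (occurrence 1)
Each occurrence is 7 days after the previous.
Occurrence 5 is 4 weeks after the first.
4 weeks = 28 days
2020-02-22 + 28 days = 2020-03-21

2020-03-21


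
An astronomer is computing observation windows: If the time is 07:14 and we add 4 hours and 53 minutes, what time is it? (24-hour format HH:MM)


Start time: 07:14
Adding: 4 hours 53 minutes
Minutes: 14 + 53 = 67
Minute overflow: 67 >= 60, so carry 1 hour, minutes = 7
Hours: 7 + 4 + 1 = 12
Result: 12:07

12:07


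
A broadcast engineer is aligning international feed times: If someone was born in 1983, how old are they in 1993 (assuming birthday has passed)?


Birth year: 1983
Current year: 1993
Age = current year - birth year
Age = 1993 - 1983 = 10

10


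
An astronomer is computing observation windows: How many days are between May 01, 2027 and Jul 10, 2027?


Start date: 2027-05-01
End date: 2027-07-10
May 2027: +31 days
Jun 2027: +30 days
Jul 2027: +9 days
Total: 70 days

70


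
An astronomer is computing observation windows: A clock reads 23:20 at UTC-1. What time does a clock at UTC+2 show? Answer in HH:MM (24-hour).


Local time: 23:20 at UTC-1 (offset -1h)
Target zone: UTC+2 (offset 2h)
Difference: 2 - (-1) = 3 hours
Calculation: 23 + (3) = 26
Wraparound: (26) mod 24 = 2
Result: 02:20

02:20


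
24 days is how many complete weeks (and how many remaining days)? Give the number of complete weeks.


Total days: 24
Days per week: 7
Division: 24 / 7 = 3 remainder 3
Complete weeks: 3
Remaining days: 3

3


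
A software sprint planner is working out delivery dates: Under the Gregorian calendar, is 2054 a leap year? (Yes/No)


Year: 2054
Divisible by 4? 2054 / 4 = 513.5 -> No
Not divisible by 4, so NOT a leap year

No


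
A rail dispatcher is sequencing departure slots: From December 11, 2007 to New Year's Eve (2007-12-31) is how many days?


Start: December 11, 2007
End: December 31, 2007
Days left in December: 20
Total: 20 days

20


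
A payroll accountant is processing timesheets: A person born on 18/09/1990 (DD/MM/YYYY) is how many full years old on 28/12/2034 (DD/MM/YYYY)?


Birth: 1990-09-18
Reference: 2034-12-28
Year difference: 2034 - 1990 = 44
Has birthday (09-18) occurred by 12-28? Yes
Age in full years: 44

44


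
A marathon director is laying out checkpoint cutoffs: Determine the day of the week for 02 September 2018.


Date: 2018-09-02
January 1, 2018 is a Monday
Day of year: 245
Offset from Jan 1: 244 days
244 mod 7 = 6
Result: Sunday

Sunday


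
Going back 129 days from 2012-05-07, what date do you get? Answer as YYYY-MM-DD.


Start: 2012-05-07
Subtracting 129 days
Days already passed in May: 7
After going back through May: 122 more days to subtract
April 2012: 30 days, 92 remaining
March 2012: 31 days, 61 remaining
February 2012: 29 days, 32 remaining
January 2012: 31 days, 1 remaining
Result: 2011-12-30

2011-12-30


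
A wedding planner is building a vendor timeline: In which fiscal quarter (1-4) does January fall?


Month: January (month 1)
Q1: January-March (months 1-3)
Q2: April-June (months 4-6)
Q3: July-September (months 7-9)
Q4: October-December (months 10-12)
Month 1 falls in Q1

1


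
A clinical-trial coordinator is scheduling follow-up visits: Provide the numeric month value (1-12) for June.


Calendar month order:
5. May
6. June <--
7. July
June is month number 6

6


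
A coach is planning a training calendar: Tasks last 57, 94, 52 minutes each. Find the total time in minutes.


Durations: 57, 94, 52
Running sum: 57
+ 94 = 151
+ 52 = 203
Total duration: 203 minutes
That is 3 hours and 23 minutes

203


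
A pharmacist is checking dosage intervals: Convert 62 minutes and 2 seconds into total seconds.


Minutes: 62
Seconds: 2
Convert minutes to seconds: 62 x 60 = 3720
Add remaining seconds: 3720 + 2 = 3722

3722


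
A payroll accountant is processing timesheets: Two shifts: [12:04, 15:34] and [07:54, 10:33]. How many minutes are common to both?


Interval A: [724, 934] minutes from midnight
Interval B: [474, 633] minutes from midnight
Overlap start = max(724, 474) = 724
Overlap end = min(934, 633) = 633
End <= start, so the intervals do not overlap: 0 minutes

0


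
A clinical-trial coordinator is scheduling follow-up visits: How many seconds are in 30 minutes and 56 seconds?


Minutes: 30
Extra seconds: 56
Seconds per minute: 60
Minutes to seconds: 30 x 60 = 1800
Total: 1800 + 56 = 1856

1856


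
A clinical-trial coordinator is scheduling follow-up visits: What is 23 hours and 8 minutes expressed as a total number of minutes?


Hours: 23
Minutes: 8
Convert hours to minutes: 23 x 60 = 1380
Add remaining minutes: 1380 + 8 = 1388

1388


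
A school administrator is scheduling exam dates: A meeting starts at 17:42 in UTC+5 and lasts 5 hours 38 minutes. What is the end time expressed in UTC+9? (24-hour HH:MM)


Start: 17:42 in UTC+5
Step 1 - add duration:
  minutes: 42 + 38 = 80 (carry 1h)
  hours: 17 + 5 + 1 = 23
  end in UTC+5: 23:20
Step 2 - convert UTC+5 -> UTC+9:
  offset difference: 9 - (5) = 4 hours
  23 + (4) = 27 -> mod 24 = 3
Result: 03:20 in UTC+9

03:20


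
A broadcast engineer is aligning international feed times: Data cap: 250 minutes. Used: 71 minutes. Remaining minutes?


Total budget: 250 minutes
Time used: 71 minutes
Remaining: 250 - 71 = 179 minutes
Percent used: 28.4%
Percent remaining: 71.6%

179


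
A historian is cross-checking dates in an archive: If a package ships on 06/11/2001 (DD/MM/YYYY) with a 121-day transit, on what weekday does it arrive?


Start: 2001-11-06 (Tuesday)
Step 1 - find target date: add 121 days
  2001-11-06 + 121 days = 2002-03-07
Step 2 - day of week:
  121 mod 7 = 2
  Tuesday + 2 days -> Thursday
Result: Thursday (2002-03-07)

Thursday


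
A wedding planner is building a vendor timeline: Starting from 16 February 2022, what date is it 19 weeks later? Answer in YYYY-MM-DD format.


Start: 2022-02-16
Weeks to add: 19
Convert to days: 19 x 7 = 133 days
Add 133 days to 2022-02-16
Result: 2022-06-29

2022-06-29


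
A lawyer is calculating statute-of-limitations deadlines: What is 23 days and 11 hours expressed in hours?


Days: 23
Extra hours: 11
Hours per day: 24
Days to hours: 23 x 24 = 552
Total: 552 + 11 = 563

563


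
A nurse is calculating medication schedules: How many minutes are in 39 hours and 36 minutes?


Hours: 39
Extra minutes: 36
Minutes per hour: 60
Hours to minutes: 39 x 60 = 2340
Total: 2340 + 36 = 2376

2376


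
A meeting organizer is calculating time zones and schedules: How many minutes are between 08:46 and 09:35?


Start time: 08:46 = 526 minutes from midnight
End time: 09:35 = 575 minutes from midnight
Difference: 575 - 526 = 49 minutes
That is 0 hours and 49 minutes

49


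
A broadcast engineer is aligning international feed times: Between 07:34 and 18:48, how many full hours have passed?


Start: 07:34
End: 18:48
Hour difference: 18 - 7 = 11 hours
Minute difference: 48 - 34 = 14 minutes
Total minutes: 674
Complete hours: 674 / 60 = 11 (remainder 14)

11


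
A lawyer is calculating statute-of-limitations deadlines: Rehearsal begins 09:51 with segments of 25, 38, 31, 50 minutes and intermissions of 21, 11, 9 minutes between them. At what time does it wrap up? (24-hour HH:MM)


Start: 09:51 = 591 min from midnight
  after task 1 (25 min): 10:16
  after break (21 min): 10:37
  after task 2 (38 min): 11:15
  after break (11 min): 11:26
  after task 3 (31 min): 11:57
  after break (9 min): 12:06
  after task 4 (50 min): 12:56
Total elapsed: 185 minutes
End time: 12:56

12:56


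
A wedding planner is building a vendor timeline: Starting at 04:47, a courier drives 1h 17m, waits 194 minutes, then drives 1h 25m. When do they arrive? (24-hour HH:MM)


Depart: 04:47
Leg 1: +77 min -> 06:04
Layover: +194 min -> 09:18
Leg 2: +85 min -> 10:43
Total travel: 356 minutes = 5h 56m
Arrival: 10:43

10:43


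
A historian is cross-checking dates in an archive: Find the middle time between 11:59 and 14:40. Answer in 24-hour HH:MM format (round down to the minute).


Start time: 11:59 = 719 minutes from midnight
End time: 14:40 = 880 minutes from midnight
Sum: 719 + 880 = 1599
Midpoint: 1599 / 2 = 799 minutes
Convert: 799 / 60 = 13 hours, 19 minutes
Result: 13:19

13:19


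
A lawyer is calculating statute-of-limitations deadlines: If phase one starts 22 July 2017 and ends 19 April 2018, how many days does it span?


Start date: 2017-07-22
End date: 2018-04-19
Jul 2017: +10 days
Aug 2017: +31 days
Sep 2017: +30 days
... (7 more months)
Total: 271 days

271


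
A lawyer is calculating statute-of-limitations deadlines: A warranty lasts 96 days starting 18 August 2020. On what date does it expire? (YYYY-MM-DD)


Start: 2020-08-18
Adding 96 days
Days remaining in August: 13
After August: 83 days still to add
September 2020: 30 days, 53 remaining
October 2020: 31 days, 22 remaining
November 2020 has 30 days, need 22
Result: 2020-11-22

2020-11-22


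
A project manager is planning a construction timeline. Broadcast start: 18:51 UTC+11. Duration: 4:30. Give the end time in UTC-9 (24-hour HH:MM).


Start: 18:51 in UTC+11
Step 1 - add duration:
  minutes: 51 + 30 = 81 (carry 1h)
  hours: 18 + 4 + 1 = 23
  end in UTC+11: 23:21
Step 2 - convert UTC+11 -> UTC-9:
  offset difference: -9 - (11) = -20 hours
  23 + (-20) = 3 -> mod 24 = 3
Result: 03:21 in UTC-9

03:21


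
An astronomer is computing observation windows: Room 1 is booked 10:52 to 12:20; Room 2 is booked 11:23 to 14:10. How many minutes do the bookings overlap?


Interval A: [652, 740] minutes from midnight
Interval B: [683, 850] minutes from midnight
Overlap start = max(652, 683) = 683
Overlap end = min(740, 850) = 740
Overlap = 740 - 683 = 57 minutes

57


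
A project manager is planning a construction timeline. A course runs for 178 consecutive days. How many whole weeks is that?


Total days: 178
Days per week: 7
Division: 178 / 7 = 25 remainder 3
Complete weeks: 25
Remaining days: 3

25


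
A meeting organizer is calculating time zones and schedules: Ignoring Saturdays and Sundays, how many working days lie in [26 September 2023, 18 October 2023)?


Start: 2023-09-26 (Tuesday)
End (exclusive): 2023-10-18 (Wednesday)
Total calendar days: 22
Full weeks: 22 // 7 = 3 -> 15 weekdays
Remaining 1 days starting on Tuesday:
  Tue(w) -> 1 weekdays
Total business days: 15 + 1 = 16

16


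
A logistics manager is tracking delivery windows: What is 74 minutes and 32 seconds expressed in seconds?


Minutes: 74
Extra seconds: 32
Seconds per minute: 60
Minutes to seconds: 74 x 60 = 4440
Total: 4440 + 32 = 4472

4472


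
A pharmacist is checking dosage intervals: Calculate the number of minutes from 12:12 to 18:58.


Start time: 12:12 = 732 minutes from midnight
End time: 18:58 = 1138 minutes from midnight
Difference: 1138 - 732 = 406 minutes
That is 6 hours and 46 minutes

406


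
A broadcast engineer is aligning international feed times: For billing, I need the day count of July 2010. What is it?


Month: July
Year: 2010
July is a 31-day month
Total: 31 days

31


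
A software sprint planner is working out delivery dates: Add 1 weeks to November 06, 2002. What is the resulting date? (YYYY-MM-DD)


Start: 2002-11-06
Weeks to add: 1
Convert to days: 1 x 7 = 7 days
Add 7 days to 2002-11-06
Result: 2002-11-13

2002-11-13


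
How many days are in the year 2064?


Year: 2064
Check leap year rules:
Divisible by 4? Yes
Divisible by 100? No
2064 is a leap year
Days: 366

366


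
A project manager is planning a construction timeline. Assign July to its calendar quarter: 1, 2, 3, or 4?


Month: July (month 7)
Q1: January-March (months 1-3)
Q2: April-June (months 4-6)
Q3: July-September (months 7-9)
Q4: October-December (months 10-12)
Month 7 falls in Q3

3


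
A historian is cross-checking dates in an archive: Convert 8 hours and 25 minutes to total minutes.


Hours: 8
Extra minutes: 25
Minutes per hour: 60
Hours to minutes: 8 x 60 = 480
Total: 480 + 25 = 505

505


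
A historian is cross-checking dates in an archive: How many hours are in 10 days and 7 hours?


Days: 10
Extra hours: 7
Hours per day: 24
Days to hours: 10 x 24 = 240
Total: 240 + 7 = 247

247


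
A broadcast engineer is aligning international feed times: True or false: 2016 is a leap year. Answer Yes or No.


Year: 2016
Divisible by 4? 2016 / 4 = 504.0 -> Yes
Divisible by 100? 2016 / 100 = 20.16 -> No
Divisible by 4 but not 100, so it IS a leap year

Yes


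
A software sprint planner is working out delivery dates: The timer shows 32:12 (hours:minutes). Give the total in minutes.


Hours: 32
Minutes: 12
Convert hours to minutes: 32 x 60 = 1920
Add remaining minutes: 1920 + 12 = 1932

1932


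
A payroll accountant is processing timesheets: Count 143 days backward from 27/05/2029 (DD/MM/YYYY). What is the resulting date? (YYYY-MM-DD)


Start: 2029-05-27
Subtracting 143 days
Days already passed in May: 27
After going back through May: 116 more days to subtract
April 2029: 30 days, 86 remaining
March 2029: 31 days, 55 remaining
February 2029: 28 days, 27 remaining
January 2029 has 31 days, need 27
Result: 2029-01-04

2029-01-04


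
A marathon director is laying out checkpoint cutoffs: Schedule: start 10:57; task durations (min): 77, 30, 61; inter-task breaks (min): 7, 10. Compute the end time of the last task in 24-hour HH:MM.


Start: 10:57 = 657 min from midnight
  after task 1 (77 min): 12:14
  after break (7 min): 12:21
  after task 2 (30 min): 12:51
  after break (10 min): 13:01
  after task 3 (61 min): 14:02
Total elapsed: 185 minutes
End time: 14:02

14:02


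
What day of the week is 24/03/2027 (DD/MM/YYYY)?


Date: 2027-03-24
January 1, 2027 is a Friday
Day of year: 83
Offset from Jan 1: 82 days
82 mod 7 = 5
Result: Wednesday

Wednesday


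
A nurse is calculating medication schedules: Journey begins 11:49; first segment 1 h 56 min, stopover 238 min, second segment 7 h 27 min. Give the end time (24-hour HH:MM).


Depart: 11:49
Leg 1: +116 min -> 13:45
Layover: +238 min -> 17:43
Leg 2: +447 min -> 01:10
Total travel: 801 minutes = 13h 21m
Arrival: 01:10

01:10


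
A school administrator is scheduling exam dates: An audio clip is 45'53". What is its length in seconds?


Minutes: 45
Seconds: 53
Convert minutes to seconds: 45 x 60 = 2700
Add remaining seconds: 2700 + 53 = 2753

2753


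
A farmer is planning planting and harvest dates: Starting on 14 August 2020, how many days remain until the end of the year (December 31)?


Start: August 14, 2020
End: December 31, 2020
Days left in August: 17
September: 30
October: 31
November: 30
December: 31
Sum of remaining months: 122
Total: 17 + 122 = 139

139


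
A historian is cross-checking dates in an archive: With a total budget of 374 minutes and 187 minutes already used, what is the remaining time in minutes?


Total budget: 374 minutes
Time used: 187 minutes
Remaining: 374 - 187 = 187 minutes
Percent used: 50.0%
Percent remaining: 50.0%

187


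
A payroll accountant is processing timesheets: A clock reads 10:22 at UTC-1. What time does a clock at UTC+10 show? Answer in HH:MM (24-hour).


Local time: 10:22 at UTC-1 (offset -1h)
Target zone: UTC+10 (offset 10h)
Difference: 10 - (-1) = 11 hours
Calculation: 10 + (11) = 21
Result: 21:22

21:22


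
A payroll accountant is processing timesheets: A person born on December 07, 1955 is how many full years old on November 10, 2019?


Birth: 1955-12-07
Reference: 2019-11-10
Year difference: 2019 - 1955 = 64
Has birthday (12-07) occurred by 11-10? No
Birthday not yet reached this year -> subtract 1
Age in full years: 63

63


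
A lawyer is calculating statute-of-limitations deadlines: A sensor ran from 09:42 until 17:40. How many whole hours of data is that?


Start: 09:42
End: 17:40
Hour difference: 17 - 9 = 8 hours
Minute difference: 40 - 42 = -2 minutes
Total minutes: 478
Complete hours: 478 / 60 = 7 (remainder 58)

7


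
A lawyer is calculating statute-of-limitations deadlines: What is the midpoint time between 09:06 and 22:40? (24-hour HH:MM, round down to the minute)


Start time: 09:06 = 546 minutes from midnight
End time: 22:40 = 1360 minutes from midnight
Sum: 546 + 1360 = 1906
Midpoint: 1906 / 2 = 953 minutes
Convert: 953 / 60 = 15 hours, 53 minutes
Result: 15:53

15:53


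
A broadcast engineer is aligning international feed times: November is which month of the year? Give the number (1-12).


Calendar month order:
10. October
11. November <--
12. December
November is month number 11

11


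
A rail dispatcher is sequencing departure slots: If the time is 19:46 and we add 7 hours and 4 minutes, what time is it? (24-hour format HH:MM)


Start time: 19:46
Adding: 7 hours 4 minutes
Minutes: 46 + 4 = 50
Hours: 19 + 7 + 0 = 26
Hour wraparound: 26 mod 24 = 2
Result: 02:50

02:50


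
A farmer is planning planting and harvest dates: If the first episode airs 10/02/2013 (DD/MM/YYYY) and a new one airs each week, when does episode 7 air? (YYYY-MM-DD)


First occurrence: 2013-02-10 (occurrence 1)
Each occurrence is 7 days after the previous.
Occurrence 7 is 6 weeks after the first.
6 weeks = 42 days
2013-02-10 + 42 days = 2013-03-24

2013-03-24


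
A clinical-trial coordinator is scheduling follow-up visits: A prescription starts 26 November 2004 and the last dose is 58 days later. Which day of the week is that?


Start: 2004-11-26 (Friday)
Step 1 - find target date: add 58 days
  2004-11-26 + 58 days = 2005-01-23
Step 2 - day of week:
  58 mod 7 = 2
  Friday + 2 days -> Sunday
Result: Sunday (2005-01-23)

Sunday


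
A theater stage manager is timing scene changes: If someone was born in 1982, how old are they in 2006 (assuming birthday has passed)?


Birth year: 1982
Current year: 2006
Age = current year - birth year
Age = 2006 - 1982 = 24

24


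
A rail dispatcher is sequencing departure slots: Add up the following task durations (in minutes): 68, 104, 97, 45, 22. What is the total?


Durations: 68, 104, 97, 45, 22
Running sum: 68
+ 104 = 172
+ 97 = 269
+ 45 = 314
+ 22 = 336
Total duration: 336 minutes
That is 5 hours and 36 minutes

336


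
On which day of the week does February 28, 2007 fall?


Date: 2007-02-28
January 1, 2007 is a Monday
Day of year: 59
Offset from Jan 1: 58 days
58 mod 7 = 2
Result: Wednesday

Wednesday


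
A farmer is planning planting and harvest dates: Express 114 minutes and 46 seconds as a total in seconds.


Minutes: 114
Seconds: 46
Convert minutes to seconds: 114 x 60 = 6840
Add remaining seconds: 6840 + 46 = 6886

6886


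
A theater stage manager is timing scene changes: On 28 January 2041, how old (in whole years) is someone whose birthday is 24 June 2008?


Birth: 2008-06-24
Reference: 2041-01-28
Year difference: 2041 - 2008 = 33
Has birthday (06-24) occurred by 01-28? No
Birthday not yet reached this year -> subtract 1
Age in full years: 32

32


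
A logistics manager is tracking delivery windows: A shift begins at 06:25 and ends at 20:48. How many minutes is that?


Start time: 06:25 = 385 minutes from midnight
End time: 20:48 = 1248 minutes from midnight
Difference: 1248 - 385 = 863 minutes
That is 14 hours and 23 minutes

863


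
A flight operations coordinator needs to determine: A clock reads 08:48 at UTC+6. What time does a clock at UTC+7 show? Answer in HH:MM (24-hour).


Local time: 08:48 at UTC+6 (offset 6h)
Target zone: UTC+7 (offset 7h)
Difference: 7 - (6) = 1 hours
Calculation: 8 + (1) = 9
Result: 09:48

09:48


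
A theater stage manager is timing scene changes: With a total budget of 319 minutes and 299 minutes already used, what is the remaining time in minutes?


Total budget: 319 minutes
Time used: 299 minutes
Remaining: 319 - 299 = 20 minutes
Percent used: 93.7%
Percent remaining: 6.3%

20


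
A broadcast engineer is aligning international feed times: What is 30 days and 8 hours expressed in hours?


Days: 30
Extra hours: 8
Hours per day: 24
Days to hours: 30 x 24 = 720
Total: 720 + 8 = 728

728


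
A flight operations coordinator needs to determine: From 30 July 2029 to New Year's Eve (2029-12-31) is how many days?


Start: July 30, 2029
End: December 31, 2029
Days left in July: 1
August: 31
September: 30
October: 31
November: 30
... plus remaining months
Sum of remaining months: 153
Total: 1 + 153 = 154

154


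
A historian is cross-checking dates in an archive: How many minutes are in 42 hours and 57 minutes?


Hours: 42
Minutes: 57
Convert hours to minutes: 42 x 60 = 2520
Add remaining minutes: 2520 + 57 = 2577

2577


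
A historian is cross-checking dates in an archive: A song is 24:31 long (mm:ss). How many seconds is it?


Minutes: 24
Extra seconds: 31
Seconds per minute: 60
Minutes to seconds: 24 x 60 = 1440
Total: 1440 + 31 = 1471

1471


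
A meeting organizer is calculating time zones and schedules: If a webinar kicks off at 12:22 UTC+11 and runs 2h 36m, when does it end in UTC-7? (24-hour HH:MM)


Start: 12:22 in UTC+11
Step 1 - add duration:
  minutes: 22 + 36 = 58
  hours: 12 + 2 + 0 = 14
  end in UTC+11: 14:58
Step 2 - convert UTC+11 -> UTC-7:
  offset difference: -7 - (11) = -18 hours
  14 + (-18) = -4 -> mod 24 = 20
Result: 20:58 in UTC-7

20:58


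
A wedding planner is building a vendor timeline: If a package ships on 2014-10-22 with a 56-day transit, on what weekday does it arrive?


Start: 2014-10-22 (Wednesday)
Step 1 - find target date: add 56 days
  2014-10-22 + 56 days = 2014-12-17
Step 2 - day of week:
  56 mod 7 = 0
  Wednesday + 0 days -> Wednesday
Result: Wednesday (2014-12-17)

Wednesday


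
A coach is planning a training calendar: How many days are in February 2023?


Month: February
Year: 2023
2023 is not a leap year
February has 28 days
Total: 28 days

28


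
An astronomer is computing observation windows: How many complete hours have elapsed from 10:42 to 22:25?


Start: 10:42
End: 22:25
Hour difference: 22 - 10 = 12 hours
Minute difference: 25 - 42 = -17 minutes
Total minutes: 703
Complete hours: 703 / 60 = 11 (remainder 43)

11


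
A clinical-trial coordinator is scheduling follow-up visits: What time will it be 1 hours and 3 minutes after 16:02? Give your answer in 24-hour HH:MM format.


Start time: 16:02
Adding: 1 hours 3 minutes
Minutes: 2 + 3 = 5
Hours: 16 + 1 + 0 = 17
Result: 17:05

17:05


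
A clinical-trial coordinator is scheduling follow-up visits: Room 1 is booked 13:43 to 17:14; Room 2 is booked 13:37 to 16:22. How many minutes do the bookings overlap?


Interval A: [823, 1034] minutes from midnight
Interval B: [817, 982] minutes from midnight
Overlap start = max(823, 817) = 823
Overlap end = min(1034, 982) = 982
Overlap = 982 - 823 = 159 minutes

159
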